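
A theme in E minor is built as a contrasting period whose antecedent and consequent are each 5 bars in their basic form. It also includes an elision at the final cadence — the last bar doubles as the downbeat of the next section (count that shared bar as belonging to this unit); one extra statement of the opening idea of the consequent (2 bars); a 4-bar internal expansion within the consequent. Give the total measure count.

16 measures

Basic contrasting period: 5 + 5 = 10 bars.
10 (basic form) + 2 (extra statement) + 4 (internal expansion) = 16.
The elision shares a bar with the next section but does not change this unit's count.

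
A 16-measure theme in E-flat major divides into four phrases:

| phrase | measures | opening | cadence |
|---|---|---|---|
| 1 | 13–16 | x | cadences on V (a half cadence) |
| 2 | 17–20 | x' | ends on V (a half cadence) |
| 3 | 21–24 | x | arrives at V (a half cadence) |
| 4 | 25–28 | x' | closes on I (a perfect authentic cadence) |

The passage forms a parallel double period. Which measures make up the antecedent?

In a double period the first pair of phrases (ending half cadence) is the large antecedent and the second pair (ending perfect authentic cadence) is the large consequent; the antecedent is measures 13–20.

measures 13–20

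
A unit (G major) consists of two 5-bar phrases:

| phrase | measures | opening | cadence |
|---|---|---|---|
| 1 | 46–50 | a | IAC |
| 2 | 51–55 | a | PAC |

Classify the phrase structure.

parallel period

Phrase 1 ends with an imperfect authentic cadence (weaker) and phrase 2 with a perfect authentic cadence (stronger): antecedent + consequent = a period.
The two phrases open with the same material (a / a), so the period is parallel.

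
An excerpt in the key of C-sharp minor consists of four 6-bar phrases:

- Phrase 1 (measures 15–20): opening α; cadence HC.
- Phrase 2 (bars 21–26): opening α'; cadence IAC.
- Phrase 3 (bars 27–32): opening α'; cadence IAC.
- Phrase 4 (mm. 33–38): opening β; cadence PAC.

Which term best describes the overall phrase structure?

Four phrases in two halves: the first half (mm. 15–26) ends with an imperfect authentic cadence, the second (mm. 27–38) with a perfect authentic cadence — a large antecedent–consequent pair, i.e. a double period.
Phrase 3 begins with the same material as phrase 1, making it parallel.

parallel double period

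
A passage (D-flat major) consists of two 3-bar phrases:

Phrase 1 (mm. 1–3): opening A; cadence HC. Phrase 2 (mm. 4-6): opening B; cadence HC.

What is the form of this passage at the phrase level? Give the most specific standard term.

phrase group

The second phrase closes with a half cadence, which is not stronger than the first phrase's half cadence; without a weak→strong cadential pair there is no antecedent–consequent relationship, so this is a phrase group rather than a period.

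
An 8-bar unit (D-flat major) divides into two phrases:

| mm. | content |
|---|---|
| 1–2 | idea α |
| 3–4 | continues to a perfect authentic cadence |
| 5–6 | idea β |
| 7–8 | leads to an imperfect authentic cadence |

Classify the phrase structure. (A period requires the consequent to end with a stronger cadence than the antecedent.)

phrase group

The second phrase closes with an imperfect authentic cadence, which is not stronger than the first phrase's perfect authentic cadence; without a weak→strong cadential pair there is no antecedent–consequent relationship, so this is a phrase group rather than a period.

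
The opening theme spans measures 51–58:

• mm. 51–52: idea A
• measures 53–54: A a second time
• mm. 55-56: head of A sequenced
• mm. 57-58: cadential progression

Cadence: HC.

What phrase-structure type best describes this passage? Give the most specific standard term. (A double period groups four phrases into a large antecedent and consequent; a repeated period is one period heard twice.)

sentence

Basic idea (mm. 51–52) + its repetition (measures 53–54) form the presentation; fragmentation and cadence (mm. 55-58) form the continuation — the 8-bar whole is a sentence.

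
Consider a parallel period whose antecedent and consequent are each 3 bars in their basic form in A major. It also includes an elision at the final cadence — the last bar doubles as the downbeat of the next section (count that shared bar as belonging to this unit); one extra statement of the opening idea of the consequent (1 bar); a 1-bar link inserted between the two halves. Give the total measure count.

8 measures

Basic parallel period: 3 + 3 = 6 bars.
6 (basic form) + 1 (extra statement) + 1 (link) = 8.
The elision shares a bar with the next section but does not change this unit's count.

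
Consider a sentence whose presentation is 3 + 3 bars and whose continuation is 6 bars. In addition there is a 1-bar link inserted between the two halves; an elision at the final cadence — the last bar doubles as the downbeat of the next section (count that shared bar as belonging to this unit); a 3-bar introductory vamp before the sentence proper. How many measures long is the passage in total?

16 measures

Basic sentence: 3 + 3 + 6 = 12 bars.
12 (basic form) + 1 (link) + 3 (introduction) = 16.
The elision shares a bar with the next section but does not change this unit's count.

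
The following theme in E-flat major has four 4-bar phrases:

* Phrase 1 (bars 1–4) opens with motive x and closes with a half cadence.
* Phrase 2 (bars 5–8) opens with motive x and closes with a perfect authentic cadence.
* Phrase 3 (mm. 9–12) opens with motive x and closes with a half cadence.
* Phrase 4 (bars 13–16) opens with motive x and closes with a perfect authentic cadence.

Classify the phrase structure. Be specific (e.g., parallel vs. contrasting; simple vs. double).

repeated period

The cadence pattern HC–PAC–HC–PAC is weak–strong twice, and phrases 3–4 restate phrases 1–2: a period heard twice, not a double period (which would end weakly at phrase 2).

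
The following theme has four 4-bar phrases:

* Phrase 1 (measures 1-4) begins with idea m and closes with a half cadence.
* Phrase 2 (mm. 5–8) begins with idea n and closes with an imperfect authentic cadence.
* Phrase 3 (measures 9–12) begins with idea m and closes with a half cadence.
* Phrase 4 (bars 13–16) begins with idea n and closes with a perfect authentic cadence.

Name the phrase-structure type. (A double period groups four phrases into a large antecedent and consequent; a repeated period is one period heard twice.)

Four phrases in two halves: the first half (mm. 1-8) ends with an imperfect authentic cadence, the second (bars 9–16) with a perfect authentic cadence — a large antecedent–consequent pair, i.e. a double period.
Phrase 3 begins with the same material as phrase 1, making it parallel.

parallel double period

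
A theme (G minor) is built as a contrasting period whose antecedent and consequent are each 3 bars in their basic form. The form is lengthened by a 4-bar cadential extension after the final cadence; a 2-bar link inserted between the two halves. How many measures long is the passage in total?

12 measures

Basic contrasting period: 3 + 3 = 6 bars.
6 (basic form) + 4 (cadential extension) + 2 (link) = 12.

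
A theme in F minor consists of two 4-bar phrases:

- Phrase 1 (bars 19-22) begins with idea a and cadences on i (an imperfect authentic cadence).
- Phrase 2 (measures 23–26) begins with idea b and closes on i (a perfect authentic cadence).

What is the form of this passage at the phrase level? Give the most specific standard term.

contrasting period

Phrase 1 ends with an imperfect authentic cadence (weaker) and phrase 2 with a perfect authentic cadence (stronger): antecedent + consequent = a period.
The two phrases open with different material (a / b), so the period is contrasting.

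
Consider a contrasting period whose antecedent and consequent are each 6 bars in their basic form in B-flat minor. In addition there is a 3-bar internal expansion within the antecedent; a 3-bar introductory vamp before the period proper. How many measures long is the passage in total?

18 measures

Basic contrasting period: 6 + 6 = 12 bars.
12 (basic form) + 3 (internal expansion) + 3 (introduction) = 18.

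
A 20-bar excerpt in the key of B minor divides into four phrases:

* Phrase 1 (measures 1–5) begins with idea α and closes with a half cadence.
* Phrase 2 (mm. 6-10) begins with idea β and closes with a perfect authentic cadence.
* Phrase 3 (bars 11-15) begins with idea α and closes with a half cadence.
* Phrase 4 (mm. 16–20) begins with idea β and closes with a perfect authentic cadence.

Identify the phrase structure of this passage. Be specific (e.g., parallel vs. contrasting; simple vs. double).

repeated period

The cadence pattern HC–PAC–HC–PAC is weak–strong twice, and phrases 3–4 restate phrases 1–2: a period heard twice, not a double period (which would end weakly at phrase 2).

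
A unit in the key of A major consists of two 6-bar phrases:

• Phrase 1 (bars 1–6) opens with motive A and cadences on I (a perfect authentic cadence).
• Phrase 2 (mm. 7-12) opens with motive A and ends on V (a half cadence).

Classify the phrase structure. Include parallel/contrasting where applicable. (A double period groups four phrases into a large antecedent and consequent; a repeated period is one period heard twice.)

The second phrase closes with a half cadence, which is not stronger than the first phrase's perfect authentic cadence; without a weak→strong cadential pair there is no antecedent–consequent relationship, so this is a phrase group rather than a period.

phrase group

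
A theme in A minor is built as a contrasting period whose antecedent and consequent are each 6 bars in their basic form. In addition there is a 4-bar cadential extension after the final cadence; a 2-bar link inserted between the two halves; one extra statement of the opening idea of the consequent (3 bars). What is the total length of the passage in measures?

Basic contrasting period: 6 + 6 = 12 bars.
12 (basic form) + 4 (cadential extension) + 2 (link) + 3 (extra statement) = 21.

21 measures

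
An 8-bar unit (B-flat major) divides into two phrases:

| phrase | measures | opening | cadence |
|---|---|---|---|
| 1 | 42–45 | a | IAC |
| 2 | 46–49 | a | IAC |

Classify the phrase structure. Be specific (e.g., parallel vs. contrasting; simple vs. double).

repeated phrase

Both phrases have the same opening (a) and the same cadence (imperfect authentic cadence): the second is a restatement, not a consequent, so this is a repeated phrase rather than a period.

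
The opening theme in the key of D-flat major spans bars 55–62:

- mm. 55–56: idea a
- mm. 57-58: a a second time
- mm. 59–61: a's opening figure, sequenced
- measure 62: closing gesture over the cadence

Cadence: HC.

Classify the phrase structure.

sentence

Basic idea (mm. 55–56) + its repetition (measures 57-58) form the presentation; fragmentation and cadence (bars 59-62) form the continuation — the 8-bar whole is a sentence.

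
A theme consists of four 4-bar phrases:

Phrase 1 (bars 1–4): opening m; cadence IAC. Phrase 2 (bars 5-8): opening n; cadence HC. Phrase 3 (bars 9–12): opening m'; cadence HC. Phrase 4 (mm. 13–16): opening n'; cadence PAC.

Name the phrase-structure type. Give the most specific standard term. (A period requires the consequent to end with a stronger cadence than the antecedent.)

parallel double period

Four phrases in two halves: the first half (bars 1–8) ends with a half cadence, the second (measures 9–16) with a perfect authentic cadence — a large antecedent–consequent pair, i.e. a double period.
Phrase 3 begins with the same material as phrase 1, making it parallel.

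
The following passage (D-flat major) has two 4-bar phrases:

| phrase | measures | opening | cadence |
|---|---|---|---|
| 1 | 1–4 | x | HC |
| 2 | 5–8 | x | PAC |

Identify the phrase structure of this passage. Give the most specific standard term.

Phrase 1 ends with a half cadence (weaker) and phrase 2 with a perfect authentic cadence (stronger): antecedent + consequent = a period.
The two phrases open with the same material (x / x), so the period is parallel.

parallel period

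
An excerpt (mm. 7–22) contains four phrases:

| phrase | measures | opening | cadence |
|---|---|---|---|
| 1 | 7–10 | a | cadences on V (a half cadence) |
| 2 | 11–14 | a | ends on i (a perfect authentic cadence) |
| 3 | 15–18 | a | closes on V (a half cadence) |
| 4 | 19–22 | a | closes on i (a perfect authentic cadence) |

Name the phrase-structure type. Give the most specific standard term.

repeated period

The cadence pattern HC–PAC–HC–PAC is weak–strong twice, and phrases 3–4 restate phrases 1–2: a period heard twice, not a double period (which would end weakly at phrase 2).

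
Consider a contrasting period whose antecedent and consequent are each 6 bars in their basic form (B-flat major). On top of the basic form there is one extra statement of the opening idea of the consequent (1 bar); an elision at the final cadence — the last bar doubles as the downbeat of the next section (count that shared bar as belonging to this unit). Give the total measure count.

Basic contrasting period: 6 + 6 = 12 bars.
12 (basic form) + 1 (extra statement) = 13.
The elision shares a bar with the next section but does not change this unit's count.

13 measures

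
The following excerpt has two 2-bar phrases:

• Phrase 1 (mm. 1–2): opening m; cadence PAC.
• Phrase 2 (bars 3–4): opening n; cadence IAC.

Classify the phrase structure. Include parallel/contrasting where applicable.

phrase group

The second phrase closes with an imperfect authentic cadence, which is not stronger than the first phrase's perfect authentic cadence; without a weak→strong cadential pair there is no antecedent–consequent relationship, so this is a phrase group rather than a period.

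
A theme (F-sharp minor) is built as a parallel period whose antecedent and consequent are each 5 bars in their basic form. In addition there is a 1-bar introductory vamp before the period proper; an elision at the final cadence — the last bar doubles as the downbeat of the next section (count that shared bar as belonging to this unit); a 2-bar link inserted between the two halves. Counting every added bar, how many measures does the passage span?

13 measures

Basic parallel period: 5 + 5 = 10 bars.
10 (basic form) + 1 (introduction) + 2 (link) = 13.
The elision shares a bar with the next section but does not change this unit's count.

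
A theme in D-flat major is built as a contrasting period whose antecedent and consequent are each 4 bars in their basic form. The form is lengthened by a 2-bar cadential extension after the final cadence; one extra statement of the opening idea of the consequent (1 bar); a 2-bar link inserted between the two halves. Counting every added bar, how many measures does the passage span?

13 measures

Basic contrasting period: 4 + 4 = 8 bars.
8 (basic form) + 2 (cadential extension) + 1 (extra statement) + 2 (link) = 13.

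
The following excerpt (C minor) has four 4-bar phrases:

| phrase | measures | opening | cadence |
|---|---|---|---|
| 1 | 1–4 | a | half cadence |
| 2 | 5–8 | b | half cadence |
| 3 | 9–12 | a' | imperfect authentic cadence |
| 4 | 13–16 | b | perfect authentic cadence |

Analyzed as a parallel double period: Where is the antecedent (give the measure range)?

measures 1–8

In a double period the four phrases pair into a large antecedent (phrases 1–2, ending half cadence) and a large consequent (phrases 3–4, ending perfect authentic cadence). The antecedent spans measures 1–8.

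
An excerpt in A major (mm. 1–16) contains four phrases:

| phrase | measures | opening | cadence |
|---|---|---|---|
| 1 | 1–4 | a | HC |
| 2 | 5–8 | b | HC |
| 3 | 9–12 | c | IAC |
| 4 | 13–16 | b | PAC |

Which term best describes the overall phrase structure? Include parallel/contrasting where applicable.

Four phrases in two halves: the first half (mm. 1-8) ends with a half cadence, the second (mm. 9–16) with a perfect authentic cadence — a large antecedent–consequent pair, i.e. a double period.
Phrase 3 begins with different material from phrase 1, making it contrasting.

contrasting double period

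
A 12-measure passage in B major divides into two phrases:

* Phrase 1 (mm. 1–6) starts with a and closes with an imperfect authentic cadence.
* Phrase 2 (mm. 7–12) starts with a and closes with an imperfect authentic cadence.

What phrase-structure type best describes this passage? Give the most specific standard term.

repeated phrase

Both phrases have the same opening (a) and the same cadence (imperfect authentic cadence): the second is a restatement, not a consequent, so this is a repeated phrase rather than a period.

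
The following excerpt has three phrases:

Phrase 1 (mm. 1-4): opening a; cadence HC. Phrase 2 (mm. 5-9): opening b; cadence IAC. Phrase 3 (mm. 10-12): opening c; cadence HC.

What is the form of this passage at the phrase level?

phrase group

The final phrase closes with a half cadence, which is not stronger than the preceding imperfect authentic cadence; the 3 phrases lack an overall antecedent–consequent design and so form a phrase group.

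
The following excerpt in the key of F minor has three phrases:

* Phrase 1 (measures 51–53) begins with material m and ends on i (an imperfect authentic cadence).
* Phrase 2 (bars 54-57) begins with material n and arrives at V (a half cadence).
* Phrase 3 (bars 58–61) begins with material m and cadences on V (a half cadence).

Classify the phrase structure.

phrase group

The final phrase closes with a half cadence, which is not stronger than the preceding half cadence; the 3 phrases lack an overall antecedent–consequent design and so form a phrase group.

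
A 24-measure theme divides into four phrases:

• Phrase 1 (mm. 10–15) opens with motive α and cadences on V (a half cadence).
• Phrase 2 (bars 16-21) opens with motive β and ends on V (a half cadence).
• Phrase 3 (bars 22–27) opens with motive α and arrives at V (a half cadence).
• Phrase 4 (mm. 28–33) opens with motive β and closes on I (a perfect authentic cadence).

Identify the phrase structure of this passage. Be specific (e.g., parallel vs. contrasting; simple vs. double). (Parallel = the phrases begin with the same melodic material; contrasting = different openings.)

parallel double period

Four phrases in two halves: the first half (measures 10-21) ends with a half cadence, the second (measures 22–33) with a perfect authentic cadence — a large antecedent–consequent pair, i.e. a double period.
Phrase 3 begins with the same material as phrase 1, making it parallel.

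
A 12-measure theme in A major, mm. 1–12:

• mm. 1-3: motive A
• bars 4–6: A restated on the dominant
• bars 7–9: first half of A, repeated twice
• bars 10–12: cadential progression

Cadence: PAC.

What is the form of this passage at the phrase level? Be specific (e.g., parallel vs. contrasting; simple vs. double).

sentence

Basic idea (measures 1-3) + its repetition (measures 4–6) form the presentation; fragmentation and cadence (measures 7-12) form the continuation — the 12-bar whole is a sentence.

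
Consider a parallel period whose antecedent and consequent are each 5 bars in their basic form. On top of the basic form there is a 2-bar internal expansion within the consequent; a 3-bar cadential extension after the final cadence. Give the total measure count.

15 measures

Basic parallel period: 5 + 5 = 10 bars.
10 (basic form) + 2 (internal expansion) + 3 (cadential extension) = 15.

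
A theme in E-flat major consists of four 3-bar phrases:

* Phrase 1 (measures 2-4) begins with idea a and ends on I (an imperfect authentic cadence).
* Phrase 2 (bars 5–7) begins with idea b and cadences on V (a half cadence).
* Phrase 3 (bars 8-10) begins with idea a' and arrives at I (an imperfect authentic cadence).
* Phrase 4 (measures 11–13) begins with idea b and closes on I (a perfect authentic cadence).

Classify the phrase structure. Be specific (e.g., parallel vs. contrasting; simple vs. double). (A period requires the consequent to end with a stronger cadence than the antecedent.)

parallel double period

Four phrases in two halves: the first half (measures 2-7) ends with a half cadence, the second (bars 8–13) with a perfect authentic cadence — a large antecedent–consequent pair, i.e. a double period.
Phrase 3 begins with the same material as phrase 1, making it parallel.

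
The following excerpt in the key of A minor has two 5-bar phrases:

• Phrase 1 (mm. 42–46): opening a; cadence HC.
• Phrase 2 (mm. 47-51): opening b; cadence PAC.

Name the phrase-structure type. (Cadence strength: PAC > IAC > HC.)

Phrase 1 ends with a half cadence (weaker) and phrase 2 with a perfect authentic cadence (stronger): antecedent + consequent = a period.
The two phrases open with different material (a / b), so the period is contrasting.

contrasting period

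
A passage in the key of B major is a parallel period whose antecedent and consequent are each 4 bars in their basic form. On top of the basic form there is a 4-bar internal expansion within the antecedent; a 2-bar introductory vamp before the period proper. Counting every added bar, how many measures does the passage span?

14 measures

Basic parallel period: 4 + 4 = 8 bars.
8 (basic form) + 4 (internal expansion) + 2 (introduction) = 14.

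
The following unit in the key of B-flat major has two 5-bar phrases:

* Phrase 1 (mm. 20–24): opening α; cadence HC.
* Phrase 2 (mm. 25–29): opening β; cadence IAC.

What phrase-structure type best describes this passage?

contrasting period

Phrase 1 ends with a half cadence (weaker) and phrase 2 with an imperfect authentic cadence (stronger): antecedent + consequent = a period.
The two phrases open with different material (α / β), so the period is contrasting.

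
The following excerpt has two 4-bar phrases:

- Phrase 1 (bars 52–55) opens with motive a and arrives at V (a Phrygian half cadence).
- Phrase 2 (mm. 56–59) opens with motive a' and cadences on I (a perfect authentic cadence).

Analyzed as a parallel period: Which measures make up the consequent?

The antecedent is the phrase ending with the weaker cadence (Phrygian half cadence, phrase 1) and the consequent the one ending more conclusively (perfect authentic cadence, phrase 2); the consequent is mm. 56–59.

measures 56–59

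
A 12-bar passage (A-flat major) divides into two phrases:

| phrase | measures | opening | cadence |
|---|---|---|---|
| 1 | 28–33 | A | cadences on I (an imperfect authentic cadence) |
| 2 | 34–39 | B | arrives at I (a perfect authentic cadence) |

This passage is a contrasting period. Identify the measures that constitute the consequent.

measures 34–39

The antecedent is the phrase ending with the weaker cadence (imperfect authentic cadence, phrase 1) and the consequent the one ending more conclusively (perfect authentic cadence, phrase 2); the consequent is bars 34–39.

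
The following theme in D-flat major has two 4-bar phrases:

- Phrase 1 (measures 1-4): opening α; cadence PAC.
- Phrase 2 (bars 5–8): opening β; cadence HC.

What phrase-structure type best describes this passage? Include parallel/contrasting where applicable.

phrase group

The second phrase closes with a half cadence, which is not stronger than the first phrase's perfect authentic cadence; without a weak→strong cadential pair there is no antecedent–consequent relationship, so this is a phrase group rather than a period.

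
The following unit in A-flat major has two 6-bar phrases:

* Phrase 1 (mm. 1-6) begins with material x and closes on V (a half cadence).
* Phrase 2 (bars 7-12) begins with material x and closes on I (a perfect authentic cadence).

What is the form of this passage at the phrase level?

Phrase 1 ends with a half cadence (weaker) and phrase 2 with a perfect authentic cadence (stronger): antecedent + consequent = a period.
The two phrases open with the same material (x / x), so the period is parallel.

parallel period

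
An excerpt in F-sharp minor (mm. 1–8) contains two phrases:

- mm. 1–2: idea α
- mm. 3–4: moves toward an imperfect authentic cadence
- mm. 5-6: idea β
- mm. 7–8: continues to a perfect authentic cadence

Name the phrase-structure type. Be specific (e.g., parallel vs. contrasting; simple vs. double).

Phrase 1 ends with an imperfect authentic cadence (weaker) and phrase 2 with a perfect authentic cadence (stronger): antecedent + consequent = a period.
The two phrases open with different material (α / β), so the period is contrasting.

contrasting period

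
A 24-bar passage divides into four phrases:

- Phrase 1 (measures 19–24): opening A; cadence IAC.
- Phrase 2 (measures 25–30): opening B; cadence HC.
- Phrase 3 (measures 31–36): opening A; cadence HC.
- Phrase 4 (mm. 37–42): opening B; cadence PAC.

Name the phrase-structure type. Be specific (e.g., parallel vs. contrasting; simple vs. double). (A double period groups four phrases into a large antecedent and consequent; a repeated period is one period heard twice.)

parallel double period

Four phrases in two halves: the first half (mm. 19–30) ends with a half cadence, the second (measures 31-42) with a perfect authentic cadence — a large antecedent–consequent pair, i.e. a double period.
Phrase 3 begins with the same material as phrase 1, making it parallel.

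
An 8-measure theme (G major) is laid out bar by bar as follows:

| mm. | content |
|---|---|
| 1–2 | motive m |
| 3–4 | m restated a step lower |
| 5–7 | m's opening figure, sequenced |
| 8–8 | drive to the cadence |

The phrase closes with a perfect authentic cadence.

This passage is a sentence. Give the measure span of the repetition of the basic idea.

measures 3–4

The presentation of a sentence is the basic idea (measures 1–2) plus its repetition (mm. 3–4); the repetition of the basic idea is therefore bars 3–4.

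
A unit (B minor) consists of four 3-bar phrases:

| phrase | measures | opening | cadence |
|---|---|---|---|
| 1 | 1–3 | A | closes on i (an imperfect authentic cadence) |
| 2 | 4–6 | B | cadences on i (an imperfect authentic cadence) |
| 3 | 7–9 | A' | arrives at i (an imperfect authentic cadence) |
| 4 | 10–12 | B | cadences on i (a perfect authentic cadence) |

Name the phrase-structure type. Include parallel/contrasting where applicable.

parallel double period

Four phrases in two halves: the first half (mm. 1–6) ends with an imperfect authentic cadence, the second (mm. 7–12) with a perfect authentic cadence — a large antecedent–consequent pair, i.e. a double period.
Phrase 3 begins with the same material as phrase 1, making it parallel.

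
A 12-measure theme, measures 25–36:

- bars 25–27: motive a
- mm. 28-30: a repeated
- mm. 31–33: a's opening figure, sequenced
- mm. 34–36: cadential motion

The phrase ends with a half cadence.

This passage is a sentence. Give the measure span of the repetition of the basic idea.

measures 28–30

The presentation of a sentence is the basic idea (mm. 25–27) plus its repetition (mm. 28-30); the repetition of the basic idea is therefore mm. 28-30.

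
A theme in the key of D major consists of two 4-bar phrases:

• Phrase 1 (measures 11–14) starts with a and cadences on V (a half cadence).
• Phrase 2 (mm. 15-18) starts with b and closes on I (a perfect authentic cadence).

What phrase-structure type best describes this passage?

Phrase 1 ends with a half cadence (weaker) and phrase 2 with a perfect authentic cadence (stronger): antecedent + consequent = a period.
The two phrases open with different material (a / b), so the period is contrasting.

contrasting period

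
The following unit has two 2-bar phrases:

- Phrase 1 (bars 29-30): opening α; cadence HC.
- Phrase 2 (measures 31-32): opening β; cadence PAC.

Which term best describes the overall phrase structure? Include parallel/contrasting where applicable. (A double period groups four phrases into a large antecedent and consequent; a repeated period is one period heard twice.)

contrasting period

Phrase 1 ends with a half cadence (weaker) and phrase 2 with a perfect authentic cadence (stronger): antecedent + consequent = a period.
The two phrases open with different material (α / β), so the period is contrasting.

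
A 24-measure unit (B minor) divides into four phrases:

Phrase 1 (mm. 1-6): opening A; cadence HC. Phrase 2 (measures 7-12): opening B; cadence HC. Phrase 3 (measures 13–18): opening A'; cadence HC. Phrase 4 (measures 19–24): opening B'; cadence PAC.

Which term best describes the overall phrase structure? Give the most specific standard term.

parallel double period

Four phrases in two halves: the first half (measures 1–12) ends with a half cadence, the second (measures 13-24) with a perfect authentic cadence — a large antecedent–consequent pair, i.e. a double period.
Phrase 3 begins with the same material as phrase 1, making it parallel.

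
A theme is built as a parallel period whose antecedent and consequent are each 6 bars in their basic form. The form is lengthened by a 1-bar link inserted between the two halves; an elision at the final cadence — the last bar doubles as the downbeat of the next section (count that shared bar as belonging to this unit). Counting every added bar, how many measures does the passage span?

Basic parallel period: 6 + 6 = 12 bars.
12 (basic form) + 1 (link) = 13.
The elision shares a bar with the next section but does not change this unit's count.

13 measures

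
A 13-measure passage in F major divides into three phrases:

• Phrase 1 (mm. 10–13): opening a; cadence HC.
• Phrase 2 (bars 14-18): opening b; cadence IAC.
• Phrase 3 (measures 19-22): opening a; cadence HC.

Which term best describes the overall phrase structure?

phrase group

The final phrase closes with a half cadence, which is not stronger than the preceding imperfect authentic cadence; the 3 phrases lack an overall antecedent–consequent design and so form a phrase group.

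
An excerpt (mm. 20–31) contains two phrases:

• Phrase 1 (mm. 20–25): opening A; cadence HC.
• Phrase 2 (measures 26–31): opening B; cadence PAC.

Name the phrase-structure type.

contrasting period

Phrase 1 ends with a half cadence (weaker) and phrase 2 with a perfect authentic cadence (stronger): antecedent + consequent = a period.
The two phrases open with different material (A / B), so the period is contrasting.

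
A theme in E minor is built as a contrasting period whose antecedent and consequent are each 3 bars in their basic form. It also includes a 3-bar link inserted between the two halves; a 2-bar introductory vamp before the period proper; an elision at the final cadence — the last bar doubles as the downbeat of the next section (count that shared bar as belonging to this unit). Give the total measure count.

11 measures

Basic contrasting period: 3 + 3 = 6 bars.
6 (basic form) + 3 (link) + 2 (introduction) = 11.
The elision shares a bar with the next section but does not change this unit's count.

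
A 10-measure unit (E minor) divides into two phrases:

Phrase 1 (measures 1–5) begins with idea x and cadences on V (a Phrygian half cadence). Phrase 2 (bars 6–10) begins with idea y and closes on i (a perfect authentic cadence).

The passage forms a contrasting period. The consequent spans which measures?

measures 6–10

The antecedent is the phrase ending with the weaker cadence (Phrygian half cadence, phrase 1) and the consequent the one ending more conclusively (perfect authentic cadence, phrase 2); the consequent is mm. 6-10.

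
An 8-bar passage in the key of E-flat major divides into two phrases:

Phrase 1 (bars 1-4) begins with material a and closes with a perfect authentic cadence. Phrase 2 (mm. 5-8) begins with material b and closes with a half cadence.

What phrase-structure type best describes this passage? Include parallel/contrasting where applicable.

The second phrase closes with a half cadence, which is not stronger than the first phrase's perfect authentic cadence; without a weak→strong cadential pair there is no antecedent–consequent relationship, so this is a phrase group rather than a period.

phrase group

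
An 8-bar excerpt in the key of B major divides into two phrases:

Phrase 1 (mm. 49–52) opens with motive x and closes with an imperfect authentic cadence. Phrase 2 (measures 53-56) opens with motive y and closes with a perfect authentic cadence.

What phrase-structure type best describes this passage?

contrasting period

Phrase 1 ends with an imperfect authentic cadence (weaker) and phrase 2 with a perfect authentic cadence (stronger): antecedent + consequent = a period.
The two phrases open with different material (x / y), so the period is contrasting.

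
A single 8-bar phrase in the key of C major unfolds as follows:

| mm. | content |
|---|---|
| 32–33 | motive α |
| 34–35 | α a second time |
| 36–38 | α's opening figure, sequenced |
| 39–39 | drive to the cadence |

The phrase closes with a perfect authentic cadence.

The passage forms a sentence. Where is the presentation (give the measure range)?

measures 32–35

The presentation of a sentence is the basic idea (measures 32–33) plus its repetition (mm. 34–35); the presentation is therefore bars 32-35.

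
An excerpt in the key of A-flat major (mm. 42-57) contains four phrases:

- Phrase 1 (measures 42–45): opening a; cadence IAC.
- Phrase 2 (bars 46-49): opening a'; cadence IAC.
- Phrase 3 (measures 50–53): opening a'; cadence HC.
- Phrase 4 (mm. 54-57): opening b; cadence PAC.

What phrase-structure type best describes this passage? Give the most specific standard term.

parallel double period

Four phrases in two halves: the first half (bars 42–49) ends with an imperfect authentic cadence, the second (mm. 50-57) with a perfect authentic cadence — a large antecedent–consequent pair, i.e. a double period.
Phrase 3 begins with the same material as phrase 1, making it parallel.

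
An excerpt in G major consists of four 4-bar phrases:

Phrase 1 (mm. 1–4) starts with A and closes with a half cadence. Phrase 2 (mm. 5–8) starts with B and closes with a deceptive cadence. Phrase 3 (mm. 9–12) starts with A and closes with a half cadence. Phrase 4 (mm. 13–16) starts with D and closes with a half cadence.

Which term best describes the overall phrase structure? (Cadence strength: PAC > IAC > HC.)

phrase group

Phrase 4 ends with a half cadence, no stronger than phrase 2's deceptive cadence, so the four phrases do not form a double period; nor do phrases 3–4 duplicate 1–2, so it is not a repeated period. With no phrase reaching a conclusive cadence, the passage is a phrase group.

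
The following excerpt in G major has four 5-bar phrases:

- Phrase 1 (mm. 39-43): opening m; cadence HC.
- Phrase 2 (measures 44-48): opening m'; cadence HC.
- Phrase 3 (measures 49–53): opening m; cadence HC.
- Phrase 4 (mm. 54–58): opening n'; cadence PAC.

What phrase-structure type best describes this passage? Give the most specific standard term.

parallel double period

Four phrases in two halves: the first half (bars 39–48) ends with a half cadence, the second (measures 49–58) with a perfect authentic cadence — a large antecedent–consequent pair, i.e. a double period.
Phrase 3 begins with the same material as phrase 1, making it parallel.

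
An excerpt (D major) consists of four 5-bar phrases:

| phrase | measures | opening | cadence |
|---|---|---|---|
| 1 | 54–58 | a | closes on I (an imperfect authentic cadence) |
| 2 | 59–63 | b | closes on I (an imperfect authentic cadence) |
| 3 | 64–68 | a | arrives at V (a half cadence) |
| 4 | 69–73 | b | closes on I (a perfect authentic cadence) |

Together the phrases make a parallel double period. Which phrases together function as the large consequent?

phrases 3 and 4

In a double period the first pair of phrases (ending imperfect authentic cadence) is the large antecedent and the second pair (ending perfect authentic cadence) is the large consequent; the consequent is phrases 3 and 4.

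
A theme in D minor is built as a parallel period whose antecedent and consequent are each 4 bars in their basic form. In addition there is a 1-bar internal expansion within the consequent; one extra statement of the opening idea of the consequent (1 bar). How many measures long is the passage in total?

Basic parallel period: 4 + 4 = 8 bars.
8 (basic form) + 1 (internal expansion) + 1 (extra statement) = 10.

10 measures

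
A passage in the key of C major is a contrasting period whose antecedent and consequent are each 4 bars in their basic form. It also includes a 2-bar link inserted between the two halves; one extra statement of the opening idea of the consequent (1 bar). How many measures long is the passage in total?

11 measures

Basic contrasting period: 4 + 4 = 8 bars.
8 (basic form) + 2 (link) + 1 (extra statement) = 11.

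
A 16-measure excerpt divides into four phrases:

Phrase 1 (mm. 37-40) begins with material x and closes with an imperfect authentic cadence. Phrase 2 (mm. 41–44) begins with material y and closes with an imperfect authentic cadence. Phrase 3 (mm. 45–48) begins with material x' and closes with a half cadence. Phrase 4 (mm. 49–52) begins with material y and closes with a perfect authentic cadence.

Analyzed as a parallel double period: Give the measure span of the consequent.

measures 45–52

In a double period the four phrases pair into a large antecedent (phrases 1–2, ending imperfect authentic cadence) and a large consequent (phrases 3–4, ending perfect authentic cadence). The consequent spans mm. 45–52.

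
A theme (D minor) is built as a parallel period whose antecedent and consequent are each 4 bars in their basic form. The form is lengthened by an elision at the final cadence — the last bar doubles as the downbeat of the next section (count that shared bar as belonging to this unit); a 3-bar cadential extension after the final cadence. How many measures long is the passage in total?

Basic parallel period: 4 + 4 = 8 bars.
8 (basic form) + 3 (cadential extension) = 11.
The elision shares a bar with the next section but does not change this unit's count.

11 measures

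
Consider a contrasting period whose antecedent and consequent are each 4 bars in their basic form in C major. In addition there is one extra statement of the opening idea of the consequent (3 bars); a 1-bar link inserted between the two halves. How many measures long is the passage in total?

Basic contrasting period: 4 + 4 = 8 bars.
8 (basic form) + 3 (extra statement) + 1 (link) = 12.

12 measures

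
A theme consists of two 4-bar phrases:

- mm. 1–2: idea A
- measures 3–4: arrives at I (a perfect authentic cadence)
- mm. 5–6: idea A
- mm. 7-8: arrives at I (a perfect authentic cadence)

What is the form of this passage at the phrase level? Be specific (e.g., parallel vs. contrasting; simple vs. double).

repeated phrase

Both phrases have the same opening (A) and the same cadence (perfect authentic cadence): the second is a restatement, not a consequent, so this is a repeated phrase rather than a period.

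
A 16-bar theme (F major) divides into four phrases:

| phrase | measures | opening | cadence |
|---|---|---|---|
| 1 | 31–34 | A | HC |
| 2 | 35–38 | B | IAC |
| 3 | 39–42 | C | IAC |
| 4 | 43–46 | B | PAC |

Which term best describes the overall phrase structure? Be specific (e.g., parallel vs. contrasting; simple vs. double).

contrasting double period

Four phrases in two halves: the first half (mm. 31–38) ends with an imperfect authentic cadence, the second (bars 39–46) with a perfect authentic cadence — a large antecedent–consequent pair, i.e. a double period.
Phrase 3 begins with different material from phrase 1, making it contrasting.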